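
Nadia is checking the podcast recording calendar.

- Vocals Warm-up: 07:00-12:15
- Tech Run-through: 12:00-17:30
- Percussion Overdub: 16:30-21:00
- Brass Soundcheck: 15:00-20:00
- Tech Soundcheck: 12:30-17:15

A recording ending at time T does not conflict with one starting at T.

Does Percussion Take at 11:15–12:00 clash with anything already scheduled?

Yes — it overlaps Vocals Warm-up

Vocals Warm-up: starts 07:00 before Percussion Take ends 12:00, and ends 12:15 after Percussion Take starts 11:15 → overlap.
Tech Run-through: starts 12:00 at or after Percussion Take ends 12:00 → clear.
Tech Soundcheck: starts 12:30 at or after Percussion Take ends 12:00 → clear.
Brass Soundcheck: starts 15:00 at or after Percussion Take ends 12:00 → clear.
Percussion Overdub: starts 16:30 at or after Percussion Take ends 12:00 → clear.
Percussion Take overlaps Vocals Warm-up.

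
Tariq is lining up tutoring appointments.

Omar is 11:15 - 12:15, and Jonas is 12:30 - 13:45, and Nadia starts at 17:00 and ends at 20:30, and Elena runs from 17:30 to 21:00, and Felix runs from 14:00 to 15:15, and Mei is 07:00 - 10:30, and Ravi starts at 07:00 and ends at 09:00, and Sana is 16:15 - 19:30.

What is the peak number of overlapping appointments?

Walk through starts and ends in time order (an end at T is processed before a start at T):
07:00 start Mei → 1
07:00 start Ravi → 2
09:00 end Ravi → 1
10:30 end Mei → 0
11:15 start Omar → 1
12:15 end Omar → 0
12:30 start Jonas → 1
13:45 end Jonas → 0
14:00 start Felix → 1
15:15 end Felix → 0
16:15 start Sana → 1
17:00 start Nadia → 2
17:30 start Elena → 3
19:30 end Sana → 2
20:30 end Nadia → 1
21:00 end Elena → 0
Peak is 3, at 17:30 (Elena, Nadia, Sana).

3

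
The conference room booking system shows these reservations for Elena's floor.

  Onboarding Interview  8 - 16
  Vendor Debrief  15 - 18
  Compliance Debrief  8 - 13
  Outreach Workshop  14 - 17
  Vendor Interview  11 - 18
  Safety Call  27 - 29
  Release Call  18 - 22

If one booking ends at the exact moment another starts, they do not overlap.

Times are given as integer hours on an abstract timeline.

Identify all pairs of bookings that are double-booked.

Compliance Debrief & Onboarding Interview, Compliance Debrief & Vendor Interview, Onboarding Interview & Outreach Workshop, Onboarding Interview & Vendor Debrief, Onboarding Interview & Vendor Interview, Outreach Workshop & Vendor Debrief, Outreach Workshop & Vendor Interview, Vendor Debrief & Vendor Interview

Two intervals overlap when each starts before the other ends.
Sorted by start: Compliance Debrief, Onboarding Interview, Vendor Interview, Outreach Workshop, Vendor Debrief, Release Call, Safety Call.
Onboarding Interview starts before Compliance Debrief ends → Compliance Debrief and Onboarding Interview overlap.
Vendor Interview starts before Compliance Debrief ends → Compliance Debrief and Vendor Interview overlap.
Outreach Workshop starts after Compliance Debrief ends, so nothing later overlaps Compliance Debrief either.
Vendor Interview starts before Onboarding Interview ends → Onboarding Interview and Vendor Interview overlap.
Outreach Workshop starts before Onboarding Interview ends → Onboarding Interview and Outreach Workshop overlap.
Vendor Debrief starts before Onboarding Interview ends → Onboarding Interview and Vendor Debrief overlap.
Release Call starts after Onboarding Interview ends, so nothing later overlaps Onboarding Interview either.
Outreach Workshop starts before Vendor Interview ends → Vendor Interview and Outreach Workshop overlap.
Vendor Debrief starts before Vendor Interview ends → Vendor Interview and Vendor Debrief overlap.
Release Call starts exactly when Vendor Interview ends (back-to-back, no overlap), so nothing later overlaps Vendor Interview either.
Vendor Debrief starts before Outreach Workshop ends → Outreach Workshop and Vendor Debrief overlap.
Release Call starts after Outreach Workshop ends, so nothing later overlaps Outreach Workshop either.
Release Call starts exactly when Vendor Debrief ends (back-to-back, no overlap), so nothing later overlaps Vendor Debrief either.
Safety Call starts after Release Call ends.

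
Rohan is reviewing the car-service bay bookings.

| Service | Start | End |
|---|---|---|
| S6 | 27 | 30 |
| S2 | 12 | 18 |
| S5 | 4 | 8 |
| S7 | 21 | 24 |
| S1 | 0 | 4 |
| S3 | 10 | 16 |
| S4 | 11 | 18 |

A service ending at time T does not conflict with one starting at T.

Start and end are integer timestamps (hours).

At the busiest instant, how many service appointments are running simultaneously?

Walk through starts and ends in time order (an end at T is processed before a start at T):
0 start S1 → 1
4 end S1 → 0
4 start S5 → 1
8 end S5 → 0
10 start S3 → 1
11 start S4 → 2
12 start S2 → 3
16 end S3 → 2
18 end S2 → 1
18 end S4 → 0
21 start S7 → 1
24 end S7 → 0
27 start S6 → 1
30 end S6 → 0
Peak is 3, at 12 (S2, S3, S4).

3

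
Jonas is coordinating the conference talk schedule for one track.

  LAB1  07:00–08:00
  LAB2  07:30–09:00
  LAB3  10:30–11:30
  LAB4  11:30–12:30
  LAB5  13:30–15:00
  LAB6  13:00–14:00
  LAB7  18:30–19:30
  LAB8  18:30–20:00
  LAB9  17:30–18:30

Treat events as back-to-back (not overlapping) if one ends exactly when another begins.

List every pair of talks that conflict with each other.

LAB1 & LAB2, LAB5 & LAB6, LAB7 & LAB8

Sorted by start: LAB1, LAB2, LAB3, LAB4, LAB6, LAB5, LAB9, LAB7, LAB8.
LAB2 starts before LAB1 ends → LAB1 and LAB2 overlap.
LAB3 starts after LAB1 ends, so nothing later overlaps LAB1 either.
LAB3 starts after LAB2 ends, so nothing later overlaps LAB2 either.
LAB4 starts exactly when LAB3 ends (back-to-back, no overlap), so nothing later overlaps LAB3 either.
LAB6 starts after LAB4 ends, so nothing later overlaps LAB4 either.
LAB5 starts before LAB6 ends → LAB6 and LAB5 overlap.
LAB9 starts after LAB6 ends, so nothing later overlaps LAB6 either.
LAB9 starts after LAB5 ends, so nothing later overlaps LAB5 either.
LAB7 starts exactly when LAB9 ends (back-to-back, no overlap), so nothing later overlaps LAB9 either.
LAB8 starts before LAB7 ends → LAB7 and LAB8 overlap.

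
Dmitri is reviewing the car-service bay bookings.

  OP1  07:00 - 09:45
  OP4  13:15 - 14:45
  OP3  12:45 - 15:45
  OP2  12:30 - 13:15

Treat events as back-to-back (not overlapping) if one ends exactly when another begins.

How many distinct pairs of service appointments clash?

Sorted by start: OP1, OP2, OP3, OP4.
OP2 starts after OP1 ends, so nothing later overlaps OP1 either.
OP3 starts before OP2 ends → OP2 and OP3 overlap.
OP4 starts exactly when OP2 ends (back-to-back, no overlap).
OP4 starts before OP3 ends → OP3 and OP4 overlap.
Overlapping pairs: OP2 & OP3, OP3 & OP4 — 2 in total.

2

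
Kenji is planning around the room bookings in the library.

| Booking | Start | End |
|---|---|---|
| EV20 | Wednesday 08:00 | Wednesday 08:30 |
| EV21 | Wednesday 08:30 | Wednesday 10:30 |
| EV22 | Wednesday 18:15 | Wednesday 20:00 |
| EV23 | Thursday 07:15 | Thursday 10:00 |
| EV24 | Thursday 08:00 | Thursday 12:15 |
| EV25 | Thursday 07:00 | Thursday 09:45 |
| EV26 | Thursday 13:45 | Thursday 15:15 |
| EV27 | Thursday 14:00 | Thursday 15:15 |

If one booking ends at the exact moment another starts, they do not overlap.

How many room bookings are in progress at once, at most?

3

Sort all start/end points and keep a running count:
Wednesday 08:00 start EV20 → 1
Wednesday 08:30 end EV20 → 0
Wednesday 08:30 start EV21 → 1
Wednesday 10:30 end EV21 → 0
Wednesday 18:15 start EV22 → 1
Wednesday 20:00 end EV22 → 0
Thursday 07:00 start EV25 → 1
Thursday 07:15 start EV23 → 2
Thursday 08:00 start EV24 → 3
Thursday 09:45 end EV25 → 2
Thursday 10:00 end EV23 → 1
Thursday 12:15 end EV24 → 0
Thursday 13:45 start EV26 → 1
Thursday 14:00 start EV27 → 2
Thursday 15:15 end EV26 → 1
Thursday 15:15 end EV27 → 0
Peak is 3, at Thursday 08:00 (EV23, EV24, EV25).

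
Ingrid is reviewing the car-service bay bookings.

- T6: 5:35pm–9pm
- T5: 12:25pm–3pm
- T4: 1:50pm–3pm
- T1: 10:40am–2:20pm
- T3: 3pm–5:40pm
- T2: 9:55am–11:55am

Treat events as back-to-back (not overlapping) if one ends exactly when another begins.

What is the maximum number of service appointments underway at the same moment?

Sweep the timeline, counting +1 at each start and −1 at each end (ends before starts at a tie):
9:55am start T2 → 1
10:40am start T1 → 2
11:55am end T2 → 1
12:25pm start T5 → 2
1:50pm start T4 → 3
2:20pm end T1 → 2
3pm end T4 → 1
3pm end T5 → 0
3pm start T3 → 1
5:35pm start T6 → 2
5:40pm end T3 → 1
9pm end T6 → 0
Peak is 3, at 1:50pm (T1, T4, T5).

3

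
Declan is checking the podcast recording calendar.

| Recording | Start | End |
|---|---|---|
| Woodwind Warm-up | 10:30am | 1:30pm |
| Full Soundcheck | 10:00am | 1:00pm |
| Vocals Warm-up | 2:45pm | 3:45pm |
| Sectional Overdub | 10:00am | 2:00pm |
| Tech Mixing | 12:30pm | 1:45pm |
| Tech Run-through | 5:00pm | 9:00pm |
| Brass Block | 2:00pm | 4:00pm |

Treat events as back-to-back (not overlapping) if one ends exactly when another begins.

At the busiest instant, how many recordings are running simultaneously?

Sweep the timeline, counting +1 at each start and −1 at each end (ends before starts at a tie):
10:00am start Full Soundcheck → 1
10:00am start Sectional Overdub → 2
10:30am start Woodwind Warm-up → 3
12:30pm start Tech Mixing → 4
1:00pm end Full Soundcheck → 3
1:30pm end Woodwind Warm-up → 2
1:45pm end Tech Mixing → 1
2:00pm end Sectional Overdub → 0
2:00pm start Brass Block → 1
2:45pm start Vocals Warm-up → 2
3:45pm end Vocals Warm-up → 1
4:00pm end Brass Block → 0
5:00pm start Tech Run-through → 1
9:00pm end Tech Run-through → 0
Peak is 4, at 12:30pm (Full Soundcheck, Sectional Overdub, Tech Mixing, Woodwind Warm-up).

4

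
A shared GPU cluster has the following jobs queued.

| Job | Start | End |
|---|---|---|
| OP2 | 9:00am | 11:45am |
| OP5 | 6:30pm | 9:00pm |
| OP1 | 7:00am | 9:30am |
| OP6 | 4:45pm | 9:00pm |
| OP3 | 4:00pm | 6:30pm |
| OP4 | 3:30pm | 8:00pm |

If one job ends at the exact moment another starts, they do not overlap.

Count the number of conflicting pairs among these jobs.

6

Sorted by start: OP1, OP2, OP4, OP3, OP6, OP5.
OP2 starts before OP1 ends → OP1 and OP2 overlap.
OP4 starts after OP1 ends; OP1 is clear from here.
OP4 starts after OP2 ends; OP2 is clear from here.
OP3 starts before OP4 ends → OP4 and OP3 overlap.
OP6 starts before OP4 ends → OP4 and OP6 overlap.
OP5 starts before OP4 ends → OP4 and OP5 overlap.
OP6 starts before OP3 ends → OP3 and OP6 overlap.
OP5 starts exactly when OP3 ends (back-to-back, no overlap).
OP5 starts before OP6 ends → OP6 and OP5 overlap.
Overlapping pairs: OP1 & OP2, OP3 & OP4, OP3 & OP6, OP4 & OP5, OP4 & OP6, OP5 & OP6 — 6 in total.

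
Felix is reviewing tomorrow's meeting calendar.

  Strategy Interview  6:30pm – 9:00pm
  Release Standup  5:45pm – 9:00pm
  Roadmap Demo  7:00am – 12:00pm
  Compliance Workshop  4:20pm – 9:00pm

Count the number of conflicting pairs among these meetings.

Check each pair: they overlap iff neither finishes before the other starts.
Sorted by start: Roadmap Demo, Compliance Workshop, Release Standup, Strategy Interview.
Compliance Workshop starts after Roadmap Demo ends; Roadmap Demo is clear from here.
Release Standup starts before Compliance Workshop ends → Compliance Workshop and Release Standup overlap.
Strategy Interview starts before Compliance Workshop ends → Compliance Workshop and Strategy Interview overlap.
Strategy Interview starts before Release Standup ends → Release Standup and Strategy Interview overlap.
Overlapping pairs: Compliance Workshop & Release Standup, Compliance Workshop & Strategy Interview, Release Standup & Strategy Interview — 3 in total.

3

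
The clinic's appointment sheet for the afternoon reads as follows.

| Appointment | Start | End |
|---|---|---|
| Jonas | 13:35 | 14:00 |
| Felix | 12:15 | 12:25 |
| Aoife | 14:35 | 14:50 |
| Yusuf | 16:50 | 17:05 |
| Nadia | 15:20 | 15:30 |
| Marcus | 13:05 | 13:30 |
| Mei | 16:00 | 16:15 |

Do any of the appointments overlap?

No

Two intervals overlap when each starts before the other ends.
Sorted by start: Felix, Marcus, Jonas, Aoife, Nadia, Mei, Yusuf.
Marcus starts after Felix ends, so Felix has no further overlaps.
Jonas starts after Marcus ends, so Marcus has no further overlaps.
Aoife starts after Jonas ends, so Jonas has no further overlaps.
Nadia starts after Aoife ends, so Aoife has no further overlaps.
Mei starts after Nadia ends, so Nadia has no further overlaps.
Yusuf starts after Mei ends.
Every pair is clear; the schedule has no overlaps.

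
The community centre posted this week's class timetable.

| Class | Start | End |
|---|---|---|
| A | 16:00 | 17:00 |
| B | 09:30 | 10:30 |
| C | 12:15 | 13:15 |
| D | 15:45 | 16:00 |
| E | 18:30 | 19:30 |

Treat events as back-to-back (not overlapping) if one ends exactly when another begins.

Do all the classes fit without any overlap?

Yes

Check each pair: they overlap iff neither finishes before the other starts.
Sorted by start: B, C, D, A, E.
C starts after B ends, so nothing later overlaps B either.
D starts after C ends, so nothing later overlaps C either.
A starts exactly when D ends (back-to-back, no overlap), so nothing later overlaps D either.
E starts after A ends.
Every pair is clear; the schedule has no overlaps.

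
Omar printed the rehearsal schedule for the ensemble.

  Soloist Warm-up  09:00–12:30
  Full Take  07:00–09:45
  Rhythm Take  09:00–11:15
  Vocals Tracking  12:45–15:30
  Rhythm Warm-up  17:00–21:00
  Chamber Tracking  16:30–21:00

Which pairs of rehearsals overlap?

Chamber Tracking & Rhythm Warm-up, Full Take & Rhythm Take, Full Take & Soloist Warm-up, Rhythm Take & Soloist Warm-up

Sorted by start: Full Take, Soloist Warm-up, Rhythm Take, Vocals Tracking, Chamber Tracking, Rhythm Warm-up.
Soloist Warm-up starts before Full Take ends → Full Take and Soloist Warm-up overlap.
Rhythm Take starts before Full Take ends → Full Take and Rhythm Take overlap.
Vocals Tracking starts after Full Take ends, so nothing later overlaps Full Take either.
Rhythm Take starts before Soloist Warm-up ends → Soloist Warm-up and Rhythm Take overlap.
Vocals Tracking starts after Soloist Warm-up ends, so nothing later overlaps Soloist Warm-up either.
Vocals Tracking starts after Rhythm Take ends, so nothing later overlaps Rhythm Take either.
Chamber Tracking starts after Vocals Tracking ends, so nothing later overlaps Vocals Tracking either.
Rhythm Warm-up starts before Chamber Tracking ends → Chamber Tracking and Rhythm Warm-up overlap.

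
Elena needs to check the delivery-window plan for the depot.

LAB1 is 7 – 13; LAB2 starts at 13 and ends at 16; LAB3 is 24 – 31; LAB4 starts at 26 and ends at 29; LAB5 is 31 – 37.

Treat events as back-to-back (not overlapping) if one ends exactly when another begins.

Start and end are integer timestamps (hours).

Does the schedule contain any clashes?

Two intervals overlap when each starts before the other ends.
Sorted by start: LAB1, LAB2, LAB3, LAB4, LAB5.
LAB2 starts exactly when LAB1 ends (back-to-back, no overlap), so nothing later overlaps LAB1 either.
LAB3 starts after LAB2 ends, so nothing later overlaps LAB2 either.
LAB4 starts before LAB3 ends → LAB3 and LAB4 overlap.
That's a conflict, so the schedule is not conflict-free.

Yes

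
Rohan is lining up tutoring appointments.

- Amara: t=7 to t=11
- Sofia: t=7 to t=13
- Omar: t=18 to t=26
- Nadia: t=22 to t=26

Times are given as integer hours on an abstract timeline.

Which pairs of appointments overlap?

Amara & Sofia, Nadia & Omar

Sorted by start: Amara, Sofia, Omar, Nadia.
Sofia starts before Amara ends → Amara and Sofia overlap.
Omar starts after Amara ends, so Amara has no further overlaps.
Omar starts after Sofia ends, so Sofia has no further overlaps.
Nadia starts before Omar ends → Omar and Nadia overlap.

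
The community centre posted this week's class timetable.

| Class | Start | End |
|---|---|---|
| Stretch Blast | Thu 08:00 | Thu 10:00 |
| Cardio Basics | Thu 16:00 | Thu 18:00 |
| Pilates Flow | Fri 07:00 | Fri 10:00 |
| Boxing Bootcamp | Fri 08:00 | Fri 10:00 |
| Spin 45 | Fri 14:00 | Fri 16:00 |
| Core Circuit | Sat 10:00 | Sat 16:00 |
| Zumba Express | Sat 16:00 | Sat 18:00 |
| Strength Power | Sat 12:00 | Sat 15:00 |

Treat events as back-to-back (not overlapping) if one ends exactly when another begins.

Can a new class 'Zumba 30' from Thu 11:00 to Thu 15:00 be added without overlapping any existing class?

Yes — the slot is free

Stretch Blast: ends Thu 10:00 at or before Zumba 30 starts Thu 11:00 → clear.
Cardio Basics: starts Thu 16:00 at or after Zumba 30 ends Thu 15:00 → clear.
Pilates Flow: starts Fri 07:00 at or after Zumba 30 ends Thu 15:00 → clear.
Boxing Bootcamp: starts Fri 08:00 at or after Zumba 30 ends Thu 15:00 → clear.
Spin 45: starts Fri 14:00 at or after Zumba 30 ends Thu 15:00 → clear.
Core Circuit: starts Sat 10:00 at or after Zumba 30 ends Thu 15:00 → clear.
Strength Power: starts Sat 12:00 at or after Zumba 30 ends Thu 15:00 → clear.
Zumba Express: starts Sat 16:00 at or after Zumba 30 ends Thu 15:00 → clear.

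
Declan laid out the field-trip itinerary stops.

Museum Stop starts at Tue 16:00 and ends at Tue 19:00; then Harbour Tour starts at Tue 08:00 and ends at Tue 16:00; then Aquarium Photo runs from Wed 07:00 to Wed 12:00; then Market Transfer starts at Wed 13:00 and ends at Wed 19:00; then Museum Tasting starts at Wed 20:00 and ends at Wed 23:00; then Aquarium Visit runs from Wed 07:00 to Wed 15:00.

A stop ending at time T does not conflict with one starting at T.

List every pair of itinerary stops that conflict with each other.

Check each pair: they overlap iff neither finishes before the other starts.
Sorted by start: Harbour Tour, Museum Stop, Aquarium Photo, Aquarium Visit, Market Transfer, Museum Tasting.
Museum Stop starts exactly when Harbour Tour ends (back-to-back, no overlap) — done with Harbour Tour.
Aquarium Photo starts after Museum Stop ends — done with Museum Stop.
Aquarium Visit starts before Aquarium Photo ends → Aquarium Photo and Aquarium Visit overlap.
Market Transfer starts after Aquarium Photo ends — done with Aquarium Photo.
Market Transfer starts before Aquarium Visit ends → Aquarium Visit and Market Transfer overlap.
Museum Tasting starts after Aquarium Visit ends.
Museum Tasting starts after Market Transfer ends.

Aquarium Photo & Aquarium Visit, Aquarium Visit & Market Transfer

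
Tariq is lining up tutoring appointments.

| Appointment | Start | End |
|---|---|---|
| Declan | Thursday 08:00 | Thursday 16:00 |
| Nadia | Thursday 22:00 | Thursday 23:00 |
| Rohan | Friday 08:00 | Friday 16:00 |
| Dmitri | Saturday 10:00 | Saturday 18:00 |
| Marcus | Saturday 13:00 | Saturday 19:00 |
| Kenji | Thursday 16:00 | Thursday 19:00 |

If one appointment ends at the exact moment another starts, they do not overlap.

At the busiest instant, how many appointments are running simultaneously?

2

Sweep the timeline, counting +1 at each start and −1 at each end (ends before starts at a tie):
Thursday 08:00 start Declan → 1
Thursday 16:00 end Declan → 0
Thursday 16:00 start Kenji → 1
Thursday 19:00 end Kenji → 0
Thursday 22:00 start Nadia → 1
Thursday 23:00 end Nadia → 0
Friday 08:00 start Rohan → 1
Friday 16:00 end Rohan → 0
Saturday 10:00 start Dmitri → 1
Saturday 13:00 start Marcus → 2
Saturday 18:00 end Dmitri → 1
Saturday 19:00 end Marcus → 0
Peak is 2, at Saturday 13:00 (Dmitri, Marcus).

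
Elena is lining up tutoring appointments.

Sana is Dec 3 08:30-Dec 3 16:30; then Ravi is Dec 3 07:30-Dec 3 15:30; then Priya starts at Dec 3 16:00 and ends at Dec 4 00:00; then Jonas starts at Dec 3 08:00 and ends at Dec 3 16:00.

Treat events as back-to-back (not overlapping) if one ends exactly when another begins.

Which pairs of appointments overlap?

Jonas & Ravi, Jonas & Sana, Priya & Sana, Ravi & Sana

Check each pair: they overlap iff neither finishes before the other starts.
Sorted by start: Ravi, Jonas, Sana, Priya.
Jonas starts before Ravi ends → Ravi and Jonas overlap.
Sana starts before Ravi ends → Ravi and Sana overlap.
Priya starts after Ravi ends.
Sana starts before Jonas ends → Jonas and Sana overlap.
Priya starts exactly when Jonas ends (back-to-back, no overlap).
Priya starts before Sana ends → Sana and Priya overlap.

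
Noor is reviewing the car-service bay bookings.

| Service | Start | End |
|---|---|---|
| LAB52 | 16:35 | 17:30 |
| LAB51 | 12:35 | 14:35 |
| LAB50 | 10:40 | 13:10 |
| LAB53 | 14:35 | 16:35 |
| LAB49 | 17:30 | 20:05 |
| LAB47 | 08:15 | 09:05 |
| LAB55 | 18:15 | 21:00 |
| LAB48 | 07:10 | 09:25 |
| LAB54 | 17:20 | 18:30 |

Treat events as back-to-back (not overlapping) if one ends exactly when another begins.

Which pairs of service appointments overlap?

Sorted by start: LAB48, LAB47, LAB50, LAB51, LAB53, LAB52, LAB54, LAB49, LAB55.
LAB47 starts before LAB48 ends → LAB48 and LAB47 overlap.
LAB50 starts after LAB48 ends, so nothing later overlaps LAB48 either.
LAB50 starts after LAB47 ends, so nothing later overlaps LAB47 either.
LAB51 starts before LAB50 ends → LAB50 and LAB51 overlap.
LAB53 starts after LAB50 ends, so nothing later overlaps LAB50 either.
LAB53 starts exactly when LAB51 ends (back-to-back, no overlap), so nothing later overlaps LAB51 either.
LAB52 starts exactly when LAB53 ends (back-to-back, no overlap), so nothing later overlaps LAB53 either.
LAB54 starts before LAB52 ends → LAB52 and LAB54 overlap.
LAB49 starts exactly when LAB52 ends (back-to-back, no overlap), so nothing later overlaps LAB52 either.
LAB49 starts before LAB54 ends → LAB54 and LAB49 overlap.
LAB55 starts before LAB54 ends → LAB54 and LAB55 overlap.
LAB55 starts before LAB49 ends → LAB49 and LAB55 overlap.

LAB47 & LAB48, LAB49 & LAB54, LAB49 & LAB55, LAB50 & LAB51, LAB52 & LAB54, LAB54 & LAB55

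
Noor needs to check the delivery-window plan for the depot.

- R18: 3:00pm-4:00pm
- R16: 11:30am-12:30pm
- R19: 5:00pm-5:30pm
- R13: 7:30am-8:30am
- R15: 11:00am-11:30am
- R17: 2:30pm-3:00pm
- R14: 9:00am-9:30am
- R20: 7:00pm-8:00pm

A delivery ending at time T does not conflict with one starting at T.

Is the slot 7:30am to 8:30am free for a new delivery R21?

R13: starts 7:30am before R21 ends 8:30am, and ends 8:30am after R21 starts 7:30am → overlap.
R14: starts 9:00am at or after R21 ends 8:30am → clear.
R15: starts 11:00am at or after R21 ends 8:30am → clear.
R16: starts 11:30am at or after R21 ends 8:30am → clear.
R17: starts 2:30pm at or after R21 ends 8:30am → clear.
R18: starts 3:00pm at or after R21 ends 8:30am → clear.
R19: starts 5:00pm at or after R21 ends 8:30am → clear.
R20: starts 7:00pm at or after R21 ends 8:30am → clear.
R21 overlaps R13.

No — it overlaps R13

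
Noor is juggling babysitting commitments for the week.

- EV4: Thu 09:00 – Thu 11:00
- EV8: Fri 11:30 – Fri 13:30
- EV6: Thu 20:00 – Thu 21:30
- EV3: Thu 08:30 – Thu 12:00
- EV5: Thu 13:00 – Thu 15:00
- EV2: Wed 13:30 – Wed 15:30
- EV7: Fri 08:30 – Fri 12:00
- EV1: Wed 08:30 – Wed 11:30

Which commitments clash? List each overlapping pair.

EV3 & EV4, EV7 & EV8

Sorted by start: EV1, EV2, EV3, EV4, EV5, EV6, EV7, EV8.
EV2 starts after EV1 ends — done with EV1.
EV3 starts after EV2 ends — done with EV2.
EV4 starts before EV3 ends → EV3 and EV4 overlap.
EV5 starts after EV3 ends — done with EV3.
EV5 starts after EV4 ends — done with EV4.
EV6 starts after EV5 ends — done with EV5.
EV7 starts after EV6 ends — done with EV6.
EV8 starts before EV7 ends → EV7 and EV8 overlap.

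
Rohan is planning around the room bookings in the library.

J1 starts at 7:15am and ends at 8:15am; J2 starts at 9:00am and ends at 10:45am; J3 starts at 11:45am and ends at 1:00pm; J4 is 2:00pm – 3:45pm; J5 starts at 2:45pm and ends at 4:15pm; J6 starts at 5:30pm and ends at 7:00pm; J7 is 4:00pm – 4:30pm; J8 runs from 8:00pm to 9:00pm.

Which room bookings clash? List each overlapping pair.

Two intervals overlap when each starts before the other ends.
Sorted by start: J1, J2, J3, J4, J5, J7, J6, J8.
J2 starts after J1 ends, so J1 has no further overlaps.
J3 starts after J2 ends, so J2 has no further overlaps.
J4 starts after J3 ends, so J3 has no further overlaps.
J5 starts before J4 ends → J4 and J5 overlap.
J7 starts after J4 ends, so J4 has no further overlaps.
J7 starts before J5 ends → J5 and J7 overlap.
J6 starts after J5 ends, so J5 has no further overlaps.
J6 starts after J7 ends, so J7 has no further overlaps.
J8 starts after J6 ends.

J4 & J5, J5 & J7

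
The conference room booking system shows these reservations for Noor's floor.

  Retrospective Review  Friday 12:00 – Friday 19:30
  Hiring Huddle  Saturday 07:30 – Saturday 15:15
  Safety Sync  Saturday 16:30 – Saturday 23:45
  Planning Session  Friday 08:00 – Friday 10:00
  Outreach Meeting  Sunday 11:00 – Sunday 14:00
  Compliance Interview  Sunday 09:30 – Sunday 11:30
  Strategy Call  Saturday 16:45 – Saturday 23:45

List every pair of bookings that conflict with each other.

Check each pair: they overlap iff neither finishes before the other starts.
Sorted by start: Planning Session, Retrospective Review, Hiring Huddle, Safety Sync, Strategy Call, Compliance Interview, Outreach Meeting.
Retrospective Review starts after Planning Session ends; Planning Session is clear from here.
Hiring Huddle starts after Retrospective Review ends; Retrospective Review is clear from here.
Safety Sync starts after Hiring Huddle ends; Hiring Huddle is clear from here.
Strategy Call starts before Safety Sync ends → Safety Sync and Strategy Call overlap.
Compliance Interview starts after Safety Sync ends; Safety Sync is clear from here.
Compliance Interview starts after Strategy Call ends; Strategy Call is clear from here.
Outreach Meeting starts before Compliance Interview ends → Compliance Interview and Outreach Meeting overlap.

Compliance Interview & Outreach Meeting, Safety Sync & Strategy Call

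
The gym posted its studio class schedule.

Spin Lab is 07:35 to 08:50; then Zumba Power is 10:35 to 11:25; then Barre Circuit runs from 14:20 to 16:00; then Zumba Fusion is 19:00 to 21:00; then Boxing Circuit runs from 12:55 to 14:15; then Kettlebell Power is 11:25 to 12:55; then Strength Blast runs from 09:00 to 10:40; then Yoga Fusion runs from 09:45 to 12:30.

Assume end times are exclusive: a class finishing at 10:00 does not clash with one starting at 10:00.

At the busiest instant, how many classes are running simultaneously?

Sweep the timeline, counting +1 at each start and −1 at each end (ends before starts at a tie):
07:35 start Spin Lab → 1
08:50 end Spin Lab → 0
09:00 start Strength Blast → 1
09:45 start Yoga Fusion → 2
10:35 start Zumba Power → 3
10:40 end Strength Blast → 2
11:25 end Zumba Power → 1
11:25 start Kettlebell Power → 2
12:30 end Yoga Fusion → 1
12:55 end Kettlebell Power → 0
12:55 start Boxing Circuit → 1
14:15 end Boxing Circuit → 0
14:20 start Barre Circuit → 1
16:00 end Barre Circuit → 0
19:00 start Zumba Fusion → 1
21:00 end Zumba Fusion → 0
Peak is 3, at 10:35 (Strength Blast, Yoga Fusion, Zumba Power).

3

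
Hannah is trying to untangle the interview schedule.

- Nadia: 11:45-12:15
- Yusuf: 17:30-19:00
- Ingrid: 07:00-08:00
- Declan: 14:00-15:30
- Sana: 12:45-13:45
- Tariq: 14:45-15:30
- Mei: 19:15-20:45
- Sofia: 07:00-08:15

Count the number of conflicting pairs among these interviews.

2

Sorted by start: Sofia, Ingrid, Nadia, Sana, Declan, Tariq, Yusuf, Mei.
Ingrid starts before Sofia ends → Sofia and Ingrid overlap.
Nadia starts after Sofia ends, so Sofia has no further overlaps.
Nadia starts after Ingrid ends, so Ingrid has no further overlaps.
Sana starts after Nadia ends, so Nadia has no further overlaps.
Declan starts after Sana ends, so Sana has no further overlaps.
Tariq starts before Declan ends → Declan and Tariq overlap.
Yusuf starts after Declan ends, so Declan has no further overlaps.
Yusuf starts after Tariq ends, so Tariq has no further overlaps.
Mei starts after Yusuf ends.
Overlapping pairs: Declan & Tariq, Ingrid & Sofia — 2 in total.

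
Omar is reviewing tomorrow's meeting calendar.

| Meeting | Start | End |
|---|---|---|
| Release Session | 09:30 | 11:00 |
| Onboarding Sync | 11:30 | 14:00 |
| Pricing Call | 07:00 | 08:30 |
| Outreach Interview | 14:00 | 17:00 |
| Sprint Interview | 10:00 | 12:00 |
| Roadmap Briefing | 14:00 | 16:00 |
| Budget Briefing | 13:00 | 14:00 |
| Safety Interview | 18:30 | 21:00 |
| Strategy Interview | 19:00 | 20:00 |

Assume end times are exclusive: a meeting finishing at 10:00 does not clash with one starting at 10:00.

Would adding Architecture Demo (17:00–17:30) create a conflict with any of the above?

Pricing Call: ends 08:30 at or before Architecture Demo starts 17:00 → clear.
Release Session: ends 11:00 at or before Architecture Demo starts 17:00 → clear.
Sprint Interview: ends 12:00 at or before Architecture Demo starts 17:00 → clear.
Onboarding Sync: ends 14:00 at or before Architecture Demo starts 17:00 → clear.
Budget Briefing: ends 14:00 at or before Architecture Demo starts 17:00 → clear.
Outreach Interview: ends 17:00 at or before Architecture Demo starts 17:00 → clear.
Roadmap Briefing: ends 16:00 at or before Architecture Demo starts 17:00 → clear.
Safety Interview: starts 18:30 at or after Architecture Demo ends 17:30 → clear.
Strategy Interview: starts 19:00 at or after Architecture Demo ends 17:30 → clear.

No — it doesn't clash with anything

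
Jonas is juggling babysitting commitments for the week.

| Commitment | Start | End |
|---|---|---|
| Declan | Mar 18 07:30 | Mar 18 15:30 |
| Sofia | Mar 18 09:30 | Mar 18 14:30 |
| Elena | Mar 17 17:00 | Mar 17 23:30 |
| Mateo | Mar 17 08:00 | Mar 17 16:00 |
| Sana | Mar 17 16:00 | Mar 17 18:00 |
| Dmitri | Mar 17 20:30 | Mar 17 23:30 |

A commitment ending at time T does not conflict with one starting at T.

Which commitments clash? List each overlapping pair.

Declan & Sofia, Dmitri & Elena, Elena & Sana

Sorted by start: Mateo, Sana, Elena, Dmitri, Declan, Sofia.
Sana starts exactly when Mateo ends (back-to-back, no overlap); Mateo is clear from here.
Elena starts before Sana ends → Sana and Elena overlap.
Dmitri starts after Sana ends; Sana is clear from here.
Dmitri starts before Elena ends → Elena and Dmitri overlap.
Declan starts after Elena ends; Elena is clear from here.
Declan starts after Dmitri ends; Dmitri is clear from here.
Sofia starts before Declan ends → Declan and Sofia overlap.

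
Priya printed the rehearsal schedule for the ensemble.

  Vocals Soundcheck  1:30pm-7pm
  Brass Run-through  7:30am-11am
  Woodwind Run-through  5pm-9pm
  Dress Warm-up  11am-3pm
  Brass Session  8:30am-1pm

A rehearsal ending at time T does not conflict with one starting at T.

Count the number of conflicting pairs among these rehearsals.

4

Two intervals overlap when each starts before the other ends.
Sorted by start: Brass Run-through, Brass Session, Dress Warm-up, Vocals Soundcheck, Woodwind Run-through.
Brass Session starts before Brass Run-through ends → Brass Run-through and Brass Session overlap.
Dress Warm-up starts exactly when Brass Run-through ends (back-to-back, no overlap); Brass Run-through is clear from here.
Dress Warm-up starts before Brass Session ends → Brass Session and Dress Warm-up overlap.
Vocals Soundcheck starts after Brass Session ends; Brass Session is clear from here.
Vocals Soundcheck starts before Dress Warm-up ends → Dress Warm-up and Vocals Soundcheck overlap.
Woodwind Run-through starts after Dress Warm-up ends.
Woodwind Run-through starts before Vocals Soundcheck ends → Vocals Soundcheck and Woodwind Run-through overlap.
Overlapping pairs: Brass Run-through & Brass Session, Brass Session & Dress Warm-up, Dress Warm-up & Vocals Soundcheck, Vocals Soundcheck & Woodwind Run-through — 4 in total.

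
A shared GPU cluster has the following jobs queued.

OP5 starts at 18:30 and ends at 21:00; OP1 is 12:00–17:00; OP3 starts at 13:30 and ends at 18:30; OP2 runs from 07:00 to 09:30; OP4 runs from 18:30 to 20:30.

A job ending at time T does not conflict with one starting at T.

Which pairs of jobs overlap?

OP1 & OP3, OP4 & OP5

Sorted by start: OP2, OP1, OP3, OP4, OP5.
OP1 starts after OP2 ends — done with OP2.
OP3 starts before OP1 ends → OP1 and OP3 overlap.
OP4 starts after OP1 ends — done with OP1.
OP4 starts exactly when OP3 ends (back-to-back, no overlap) — done with OP3.
OP5 starts before OP4 ends → OP4 and OP5 overlap.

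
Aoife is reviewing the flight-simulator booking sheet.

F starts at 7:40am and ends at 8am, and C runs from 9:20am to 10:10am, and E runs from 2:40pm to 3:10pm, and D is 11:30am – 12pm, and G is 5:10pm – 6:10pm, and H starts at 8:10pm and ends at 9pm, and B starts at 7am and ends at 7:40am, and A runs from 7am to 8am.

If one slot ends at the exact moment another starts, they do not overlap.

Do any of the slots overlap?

Yes

Sorted by start: A, B, F, C, D, E, G, H.
B starts before A ends → A and B overlap.
That's a conflict, so the schedule is not conflict-free.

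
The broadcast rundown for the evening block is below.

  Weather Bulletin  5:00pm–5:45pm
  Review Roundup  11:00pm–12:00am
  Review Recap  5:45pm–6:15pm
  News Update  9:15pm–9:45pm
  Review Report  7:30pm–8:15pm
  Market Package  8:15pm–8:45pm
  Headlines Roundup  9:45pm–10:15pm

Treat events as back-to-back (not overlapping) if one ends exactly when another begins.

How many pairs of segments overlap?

0

Check each pair: they overlap iff neither finishes before the other starts.
Sorted by start: Weather Bulletin, Review Recap, Review Report, Market Package, News Update, Headlines Roundup, Review Roundup.
Review Recap starts exactly when Weather Bulletin ends (back-to-back, no overlap), so nothing later overlaps Weather Bulletin either.
Review Report starts after Review Recap ends, so nothing later overlaps Review Recap either.
Market Package starts exactly when Review Report ends (back-to-back, no overlap), so nothing later overlaps Review Report either.
News Update starts after Market Package ends, so nothing later overlaps Market Package either.
Headlines Roundup starts exactly when News Update ends (back-to-back, no overlap), so nothing later overlaps News Update either.
Review Roundup starts after Headlines Roundup ends.
No pair overlaps.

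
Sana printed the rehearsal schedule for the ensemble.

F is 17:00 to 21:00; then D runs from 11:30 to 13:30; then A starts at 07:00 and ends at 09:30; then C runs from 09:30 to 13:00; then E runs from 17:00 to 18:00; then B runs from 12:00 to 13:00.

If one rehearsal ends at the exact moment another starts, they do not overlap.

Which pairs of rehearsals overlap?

B & C, B & D, C & D, E & F

Check each pair: they overlap iff neither finishes before the other starts.
Sorted by start: A, C, D, B, E, F.
C starts exactly when A ends (back-to-back, no overlap), so A has no further overlaps.
D starts before C ends → C and D overlap.
B starts before C ends → C and B overlap.
E starts after C ends, so C has no further overlaps.
B starts before D ends → D and B overlap.
E starts after D ends, so D has no further overlaps.
E starts after B ends, so B has no further overlaps.
F starts before E ends → E and F overlap.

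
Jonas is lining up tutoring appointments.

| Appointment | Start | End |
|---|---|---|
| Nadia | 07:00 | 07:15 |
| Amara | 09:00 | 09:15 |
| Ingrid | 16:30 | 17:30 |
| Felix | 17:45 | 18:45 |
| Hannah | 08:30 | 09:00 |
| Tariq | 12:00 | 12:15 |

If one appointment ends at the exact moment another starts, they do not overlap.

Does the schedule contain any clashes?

No

Sorted by start: Nadia, Hannah, Amara, Tariq, Ingrid, Felix.
Hannah starts after Nadia ends — done with Nadia.
Amara starts exactly when Hannah ends (back-to-back, no overlap) — done with Hannah.
Tariq starts after Amara ends — done with Amara.
Ingrid starts after Tariq ends — done with Tariq.
Felix starts after Ingrid ends.
Every pair is clear; the schedule has no overlaps.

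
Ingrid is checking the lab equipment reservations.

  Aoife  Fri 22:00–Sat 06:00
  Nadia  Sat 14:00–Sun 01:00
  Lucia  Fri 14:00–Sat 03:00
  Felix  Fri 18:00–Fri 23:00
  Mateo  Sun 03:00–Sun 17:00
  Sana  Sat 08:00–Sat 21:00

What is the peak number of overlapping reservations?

3

Sort all start/end points and keep a running count:
Fri 14:00 start Lucia → 1
Fri 18:00 start Felix → 2
Fri 22:00 start Aoife → 3
Fri 23:00 end Felix → 2
Sat 03:00 end Lucia → 1
Sat 06:00 end Aoife → 0
Sat 08:00 start Sana → 1
Sat 14:00 start Nadia → 2
Sat 21:00 end Sana → 1
Sun 01:00 end Nadia → 0
Sun 03:00 start Mateo → 1
Sun 17:00 end Mateo → 0
Peak is 3, at Fri 22:00 (Aoife, Felix, Lucia).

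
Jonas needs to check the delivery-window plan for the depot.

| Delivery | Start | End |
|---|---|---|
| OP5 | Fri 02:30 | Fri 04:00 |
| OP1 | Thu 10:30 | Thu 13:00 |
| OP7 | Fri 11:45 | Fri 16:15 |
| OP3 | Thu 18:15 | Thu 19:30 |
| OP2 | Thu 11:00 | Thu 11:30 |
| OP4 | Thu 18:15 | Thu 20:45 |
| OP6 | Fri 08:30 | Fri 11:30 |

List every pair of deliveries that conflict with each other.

OP1 & OP2, OP3 & OP4

Two intervals overlap when each starts before the other ends.
Sorted by start: OP1, OP2, OP3, OP4, OP5, OP6, OP7.
OP2 starts before OP1 ends → OP1 and OP2 overlap.
OP3 starts after OP1 ends, so OP1 has no further overlaps.
OP3 starts after OP2 ends, so OP2 has no further overlaps.
OP4 starts before OP3 ends → OP3 and OP4 overlap.
OP5 starts after OP3 ends, so OP3 has no further overlaps.
OP5 starts after OP4 ends, so OP4 has no further overlaps.
OP6 starts after OP5 ends, so OP5 has no further overlaps.
OP7 starts after OP6 ends.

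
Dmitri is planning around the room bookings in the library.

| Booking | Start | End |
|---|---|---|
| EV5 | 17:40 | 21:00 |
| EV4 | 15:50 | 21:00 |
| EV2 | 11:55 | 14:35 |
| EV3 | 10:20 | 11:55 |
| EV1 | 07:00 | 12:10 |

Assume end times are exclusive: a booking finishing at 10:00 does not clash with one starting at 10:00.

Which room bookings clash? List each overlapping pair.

EV1 & EV2, EV1 & EV3, EV4 & EV5

Two intervals overlap when each starts before the other ends.
Sorted by start: EV1, EV3, EV2, EV4, EV5.
EV3 starts before EV1 ends → EV1 and EV3 overlap.
EV2 starts before EV1 ends → EV1 and EV2 overlap.
EV4 starts after EV1 ends; EV1 is clear from here.
EV2 starts exactly when EV3 ends (back-to-back, no overlap); EV3 is clear from here.
EV4 starts after EV2 ends; EV2 is clear from here.
EV5 starts before EV4 ends → EV4 and EV5 overlap.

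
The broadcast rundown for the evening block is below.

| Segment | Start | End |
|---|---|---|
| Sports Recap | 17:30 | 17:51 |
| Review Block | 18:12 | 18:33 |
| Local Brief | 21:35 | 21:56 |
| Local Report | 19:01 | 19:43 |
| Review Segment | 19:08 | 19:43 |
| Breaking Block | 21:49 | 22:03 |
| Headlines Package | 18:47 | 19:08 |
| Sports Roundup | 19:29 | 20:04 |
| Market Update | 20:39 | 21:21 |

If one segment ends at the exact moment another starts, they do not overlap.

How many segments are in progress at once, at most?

3

Walk through starts and ends in time order (an end at T is processed before a start at T):
17:30 start Sports Recap → 1
17:51 end Sports Recap → 0
18:12 start Review Block → 1
18:33 end Review Block → 0
18:47 start Headlines Package → 1
19:01 start Local Report → 2
19:08 end Headlines Package → 1
19:08 start Review Segment → 2
19:29 start Sports Roundup → 3
19:43 end Local Report → 2
19:43 end Review Segment → 1
20:04 end Sports Roundup → 0
20:39 start Market Update → 1
21:21 end Market Update → 0
21:35 start Local Brief → 1
21:49 start Breaking Block → 2
21:56 end Local Brief → 1
22:03 end Breaking Block → 0
Peak is 3, at 19:29 (Local Report, Review Segment, Sports Roundup).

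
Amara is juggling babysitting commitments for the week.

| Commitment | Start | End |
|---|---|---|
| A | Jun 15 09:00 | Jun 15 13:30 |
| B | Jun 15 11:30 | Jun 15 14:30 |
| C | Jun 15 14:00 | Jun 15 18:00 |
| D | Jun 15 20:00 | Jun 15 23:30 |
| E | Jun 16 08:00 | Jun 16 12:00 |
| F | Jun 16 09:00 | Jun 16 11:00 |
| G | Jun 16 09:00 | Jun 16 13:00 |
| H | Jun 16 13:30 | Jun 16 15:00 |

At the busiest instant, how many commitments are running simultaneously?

Walk through starts and ends in time order (an end at T is processed before a start at T):
Jun 15 09:00 start A → 1
Jun 15 11:30 start B → 2
Jun 15 13:30 end A → 1
Jun 15 14:00 start C → 2
Jun 15 14:30 end B → 1
Jun 15 18:00 end C → 0
Jun 15 20:00 start D → 1
Jun 15 23:30 end D → 0
Jun 16 08:00 start E → 1
Jun 16 09:00 start F → 2
Jun 16 09:00 start G → 3
Jun 16 11:00 end F → 2
Jun 16 12:00 end E → 1
Jun 16 13:00 end G → 0
Jun 16 13:30 start H → 1
Jun 16 15:00 end H → 0
Peak is 3, at Jun 16 09:00 (E, F, G).

3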